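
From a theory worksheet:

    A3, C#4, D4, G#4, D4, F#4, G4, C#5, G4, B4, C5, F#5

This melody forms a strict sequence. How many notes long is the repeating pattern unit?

4

There are 12 notes; a 4-note unit gives 3 cells:
A3 C#4 D4 G#4 | D4 F#4 G4 C#5 | G4 B4 C5 F#5
Each cell is the previous one up a 4th — so the unit is 4 notes.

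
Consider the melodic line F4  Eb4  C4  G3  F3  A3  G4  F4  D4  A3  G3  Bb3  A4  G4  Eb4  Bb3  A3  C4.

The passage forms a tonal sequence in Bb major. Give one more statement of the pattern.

Taking 6-note groups, the heads are F4, G4, A4: the pattern moves up a 2nd.
Statement 4 starts on Bb4 and keeps the same diatonic contour: Bb4 A4 F4 C4 Bb3 D4.

Bb4 A4 F4 C4 Bb3 D4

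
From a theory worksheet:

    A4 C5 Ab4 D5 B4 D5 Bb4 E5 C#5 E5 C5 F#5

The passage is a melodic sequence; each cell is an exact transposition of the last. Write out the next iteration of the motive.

Taking 4-note groups, the heads are A4, B4, C#5: the pattern moves up a 2nd.
So cell 4 is D#5 F#5 D5 G#5.

D#5 F#5 D5 G#5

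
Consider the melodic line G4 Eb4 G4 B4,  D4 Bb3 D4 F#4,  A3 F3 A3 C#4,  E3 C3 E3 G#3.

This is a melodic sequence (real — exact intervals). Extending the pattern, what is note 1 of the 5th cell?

With 4-note cells, note 1 of each statement runs G4, D4, A3, E3.
Each moves down a 4th; the next is B2.

B2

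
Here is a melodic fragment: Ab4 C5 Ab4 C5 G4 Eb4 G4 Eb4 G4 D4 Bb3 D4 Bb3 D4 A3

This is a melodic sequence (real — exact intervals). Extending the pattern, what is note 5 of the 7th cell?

The unit is 5 notes. Position-5 pitches of the 3 shown cells: G4, D4, A3.
Carrying that down a 4th forward: E3 → B2 → F#2 → C#2.

C#2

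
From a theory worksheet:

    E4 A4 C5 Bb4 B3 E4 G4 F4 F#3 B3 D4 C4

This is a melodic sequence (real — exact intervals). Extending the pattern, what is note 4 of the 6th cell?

With 4-note cells, note 4 of each statement runs Bb4, F4, C4.
Each moves down a 4th. Continuing: G3 → D3 → A2.

A2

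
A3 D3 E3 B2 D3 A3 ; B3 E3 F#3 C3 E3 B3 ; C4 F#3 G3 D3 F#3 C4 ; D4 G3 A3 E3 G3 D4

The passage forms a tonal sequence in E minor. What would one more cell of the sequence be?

E4 A3 B3 F#3 A3 E4

The 6-note cells begin on A3, B3, C4, D4 — each up a 2nd from the last.
Statement 5 starts on E4 and keeps the same diatonic contour: E4 A3 B3 F#3 A3 E4.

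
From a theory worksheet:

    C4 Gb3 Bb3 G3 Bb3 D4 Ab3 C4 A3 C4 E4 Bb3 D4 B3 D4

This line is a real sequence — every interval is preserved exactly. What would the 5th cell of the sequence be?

Taking 5-note groups, the heads are C4, D4, E4: the pattern moves up a 2nd.
Carrying on: F#4 → G#4.
So cell 5 is G#4 D4 F#4 D#4 F#4.

G#4 D4 F#4 D#4 F#4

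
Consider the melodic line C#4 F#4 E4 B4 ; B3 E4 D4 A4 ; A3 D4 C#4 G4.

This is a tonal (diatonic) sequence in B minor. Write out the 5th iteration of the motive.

F#3 B3 A3 E4

With a 4-note motive the entries are C#4, B3, A3, each down a 2nd from the previous.
Continuing the starts: G3 → F#3.
From F#3 the diatonic shape gives F#3 B3 A3 E4.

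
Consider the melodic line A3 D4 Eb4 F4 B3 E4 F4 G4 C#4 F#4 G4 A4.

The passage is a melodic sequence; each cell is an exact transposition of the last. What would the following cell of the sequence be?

With a 4-note motive the entries are A3, B3, C#4, each up a 2nd from the previous.
Statement 4 starts on D#4 and keeps the same exact contour: D#4 G#4 A4 B4.

D#4 G#4 A4 B4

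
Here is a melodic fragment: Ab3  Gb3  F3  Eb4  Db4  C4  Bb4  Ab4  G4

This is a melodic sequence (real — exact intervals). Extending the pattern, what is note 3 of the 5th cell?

A5

With 3-note cells, note 3 of each statement runs F3, C4, G4.
Carrying that up a 5th forward: D5 → A5.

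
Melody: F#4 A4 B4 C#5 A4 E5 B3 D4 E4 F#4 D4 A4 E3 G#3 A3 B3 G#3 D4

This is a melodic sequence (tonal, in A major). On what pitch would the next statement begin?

A2

With a 6-note motive the entries are F#4, B3, E3, each down a 5th from the previous.
The next head, down a 5th from E3, is A2.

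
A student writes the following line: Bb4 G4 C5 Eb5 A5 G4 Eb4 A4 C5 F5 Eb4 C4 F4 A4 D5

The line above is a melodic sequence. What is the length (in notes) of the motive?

There are 15 notes; a 5-note unit gives 3 cells:
Bb4 G4 C5 Eb5 A5 | G4 Eb4 A4 C5 F5 | Eb4 C4 F4 A4 D5
Each cell is the previous one down a 3rd — so the unit is 5 notes.

5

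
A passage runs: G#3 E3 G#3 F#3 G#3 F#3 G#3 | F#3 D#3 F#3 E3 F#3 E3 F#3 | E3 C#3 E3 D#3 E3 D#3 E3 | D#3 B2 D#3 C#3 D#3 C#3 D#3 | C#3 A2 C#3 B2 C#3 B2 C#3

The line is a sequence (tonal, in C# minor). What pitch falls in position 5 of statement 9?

With 7-note cells, note 5 of each statement runs G#3, F#3, E3, D#3, C#3.
Extending down a 2nd: B2 → A2 → G#2 → F#2.

F#2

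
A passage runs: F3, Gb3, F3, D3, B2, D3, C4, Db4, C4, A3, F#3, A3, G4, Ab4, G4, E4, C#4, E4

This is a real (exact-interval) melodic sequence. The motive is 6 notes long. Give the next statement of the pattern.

D5 Eb5 D5 B4 G#4 B4

Unit = 6 notes; the statements start on F3, C4, G4, moving up a 5th each time.
From D5 the exact shape gives D5 Eb5 D5 B4 G#4 B4.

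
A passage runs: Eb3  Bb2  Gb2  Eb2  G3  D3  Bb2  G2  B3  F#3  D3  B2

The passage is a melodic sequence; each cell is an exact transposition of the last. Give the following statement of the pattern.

D#4 A#3 F#3 D#3

The 4-note cells begin on Eb3, G3, B3 — each up a 3rd from the last.
Statement 4 starts on D#4 and keeps the same exact contour: D#4 A#3 F#3 D#3.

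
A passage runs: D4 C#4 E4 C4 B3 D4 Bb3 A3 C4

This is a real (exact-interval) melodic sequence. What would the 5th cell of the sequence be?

Gb3 F3 Ab3

Taking 3-note groups, the heads are D4, C4, Bb3: the pattern moves down a 2nd.
Carrying on: Ab3 → Gb3.
Statement 5 starts on Gb3 and keeps the same exact contour: Gb3 F3 Ab3.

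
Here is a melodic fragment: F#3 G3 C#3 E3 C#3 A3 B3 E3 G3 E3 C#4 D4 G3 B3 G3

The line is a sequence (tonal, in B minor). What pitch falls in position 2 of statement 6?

With 5-note cells, note 2 of each statement runs G3, B3, D4.
Extending up a 3rd: F#4 → A4 → C#5.

C#5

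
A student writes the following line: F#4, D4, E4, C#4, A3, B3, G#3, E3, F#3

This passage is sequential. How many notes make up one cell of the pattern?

9 notes total. Splitting into 3 groups of 3:
F#4 D4 E4 | C#4 A3 B3 | G#3 E3 F#3
That's a consistent down a 4th shift per cell, and no other grouping gives one.

3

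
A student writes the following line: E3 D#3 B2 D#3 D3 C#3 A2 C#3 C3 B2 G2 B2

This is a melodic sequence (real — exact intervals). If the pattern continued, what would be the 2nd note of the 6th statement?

F2

The unit is 4 notes. Position-2 pitches of the 3 shown cells: D#3, C#3, B2.
Extending down a 2nd: A2 → G2 → F2.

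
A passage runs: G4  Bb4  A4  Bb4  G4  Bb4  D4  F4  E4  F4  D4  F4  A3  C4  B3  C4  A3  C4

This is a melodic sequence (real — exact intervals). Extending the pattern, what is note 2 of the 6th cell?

With 6-note cells, note 2 of each statement runs Bb4, F4, C4.
Extending down a 4th: G3 → D3 → A2.

A2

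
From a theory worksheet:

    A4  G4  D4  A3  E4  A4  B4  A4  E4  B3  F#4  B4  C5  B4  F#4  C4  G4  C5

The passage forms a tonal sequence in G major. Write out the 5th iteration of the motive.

Unit = 6 notes; the statements start on A4, B4, C5, moving up a 2nd each time.
Continuing the starts: D5 → E5.
Statement 5 starts on E5 and keeps the same diatonic contour: E5 D5 A4 E4 B4 E5.

E5 D5 A4 E4 B4 E5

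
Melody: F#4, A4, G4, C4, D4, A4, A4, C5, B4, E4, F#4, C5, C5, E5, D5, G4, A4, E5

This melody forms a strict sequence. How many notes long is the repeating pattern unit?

There are 18 notes; a 6-note unit gives 3 cells:
F#4 A4 G4 C4 D4 A4 | A4 C5 B4 E4 F#4 C5 | C5 E5 D5 G4 A4 E5
Each cell is the previous one up a 3rd — so the unit is 6 notes.

6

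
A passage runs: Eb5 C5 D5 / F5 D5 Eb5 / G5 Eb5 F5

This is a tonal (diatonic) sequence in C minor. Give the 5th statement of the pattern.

Bb5 G5 Ab5

With a 3-note motive the entries are Eb5, F5, G5, each up a 2nd from the previous.
Carrying on: Ab5 → Bb5.
Statement 5 starts on Bb5 and keeps the same diatonic contour: Bb5 G5 Ab5.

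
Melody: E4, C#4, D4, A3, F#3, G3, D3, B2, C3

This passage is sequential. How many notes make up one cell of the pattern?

3

There are 9 notes; a 3-note unit gives 3 cells:
E4 C#4 D4 | A3 F#3 G3 | D3 B2 C3
Every group is a transposition down a 5th of the one before; no shorter unit works.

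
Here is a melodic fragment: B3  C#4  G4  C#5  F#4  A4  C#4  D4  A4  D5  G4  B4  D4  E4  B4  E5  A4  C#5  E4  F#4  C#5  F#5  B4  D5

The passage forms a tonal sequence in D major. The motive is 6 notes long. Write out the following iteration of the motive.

F#4 G4 D5 G5 C#5 E5

Unit = 6 notes; the statements start on B3, C#4, D4, E4, moving up a 2nd each time.
From F#4 the diatonic shape gives F#4 G4 D5 G5 C#5 E5.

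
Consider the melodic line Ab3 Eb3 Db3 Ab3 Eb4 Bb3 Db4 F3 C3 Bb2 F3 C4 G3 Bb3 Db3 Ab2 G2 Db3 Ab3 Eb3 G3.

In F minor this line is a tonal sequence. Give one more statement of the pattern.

Bb2 F2 Eb2 Bb2 F3 C3 Eb3

Unit = 7 notes; the statements start on Ab3, F3, Db3, moving down a 3rd each time.
Statement 4 starts on Bb2 and keeps the same diatonic contour: Bb2 F2 Eb2 Bb2 F3 C3 Eb3.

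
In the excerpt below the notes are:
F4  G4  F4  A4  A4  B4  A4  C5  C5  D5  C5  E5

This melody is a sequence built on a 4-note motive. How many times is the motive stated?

3

12 notes in groups of 4 gives 12/4 = 3 statements.
Starts: F4, A4, C5 — each up a 3rd.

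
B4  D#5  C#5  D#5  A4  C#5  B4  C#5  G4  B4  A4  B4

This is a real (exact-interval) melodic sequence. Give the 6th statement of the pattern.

Db4 F4 Eb4 F4

Taking 4-note groups, the heads are B4, A4, G4: the pattern moves down a 2nd.
Extending down a 2nd: F4 → Eb4 → Db4.
From Db4 the exact shape gives Db4 F4 Eb4 F4.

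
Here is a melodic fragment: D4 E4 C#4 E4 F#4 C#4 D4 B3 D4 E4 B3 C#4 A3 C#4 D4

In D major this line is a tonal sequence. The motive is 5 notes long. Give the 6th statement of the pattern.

The 5-note cells begin on D4, C#4, B3 — each down a 2nd from the last.
Carrying on: A3 → G3 → F#3.
So cell 6 is F#3 G3 E3 G3 A3.

F#3 G3 E3 G3 A3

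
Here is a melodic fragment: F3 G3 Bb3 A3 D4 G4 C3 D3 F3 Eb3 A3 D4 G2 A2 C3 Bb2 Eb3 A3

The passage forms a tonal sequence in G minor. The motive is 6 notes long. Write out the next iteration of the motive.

D2 Eb2 G2 F2 Bb2 Eb3

With a 6-note motive the entries are F3, C3, G2, each down a 4th from the previous.
So cell 4 is D2 Eb2 G2 F2 Bb2 Eb3.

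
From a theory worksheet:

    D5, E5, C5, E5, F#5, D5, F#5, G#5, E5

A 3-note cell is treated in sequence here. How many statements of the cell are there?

9 notes in groups of 3 gives 9/3 = 3 statements.
Starts: D5, E5, F#5 — each up a 2nd.

3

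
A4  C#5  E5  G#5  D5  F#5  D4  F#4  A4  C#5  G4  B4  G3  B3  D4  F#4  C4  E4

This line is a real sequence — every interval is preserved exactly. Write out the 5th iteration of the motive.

F2 A2 C3 E3 Bb2 D3

With a 6-note motive the entries are A4, D4, G3, each down a 5th from the previous.
Extending down a 5th: C3 → F2.
So cell 5 is F2 A2 C3 E3 Bb2 D3.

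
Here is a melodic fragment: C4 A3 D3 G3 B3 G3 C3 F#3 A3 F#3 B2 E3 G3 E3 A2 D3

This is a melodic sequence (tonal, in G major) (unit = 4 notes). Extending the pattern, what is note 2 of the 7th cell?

B2

With 4-note cells, note 2 of each statement runs A3, G3, F#3, E3.
Carrying that down a 2nd forward: D3 → C3 → B2.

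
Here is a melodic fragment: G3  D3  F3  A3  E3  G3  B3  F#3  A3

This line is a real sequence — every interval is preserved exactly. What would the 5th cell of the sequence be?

D#4 A#3 C#4

Taking 3-note groups, the heads are G3, A3, B3: the pattern moves up a 2nd.
Continuing the starts: C#4 → D#4.
Statement 5 starts on D#4 and keeps the same exact contour: D#4 A#3 C#4.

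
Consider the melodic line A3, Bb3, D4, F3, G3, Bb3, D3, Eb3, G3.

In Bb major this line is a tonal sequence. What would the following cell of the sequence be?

The 3-note cells begin on A3, F3, D3 — each down a 3rd from the last.
From Bb2 the diatonic shape gives Bb2 C3 Eb3.

Bb2 C3 Eb3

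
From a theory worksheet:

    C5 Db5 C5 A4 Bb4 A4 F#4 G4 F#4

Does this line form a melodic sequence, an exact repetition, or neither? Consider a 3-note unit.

Each 3-note cell is the previous one transposed down a 3rd.

sequence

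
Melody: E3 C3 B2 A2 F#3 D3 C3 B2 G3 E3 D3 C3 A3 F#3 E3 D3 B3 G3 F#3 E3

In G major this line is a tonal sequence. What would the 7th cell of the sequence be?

Taking 4-note groups, the heads are E3, F#3, G3, A3, B3: the pattern moves up a 2nd.
Extending up a 2nd: C4 → D4.
From D4 the diatonic shape gives D4 B3 A3 G3.

D4 B3 A3 G3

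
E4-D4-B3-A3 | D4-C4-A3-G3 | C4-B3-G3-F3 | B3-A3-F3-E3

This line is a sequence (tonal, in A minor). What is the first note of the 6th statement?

Unit = 4 notes; the statements start on E4, D4, C4, B3, moving down a 2nd each time.
Extending the heads down a 2nd: A3 → G3.

G3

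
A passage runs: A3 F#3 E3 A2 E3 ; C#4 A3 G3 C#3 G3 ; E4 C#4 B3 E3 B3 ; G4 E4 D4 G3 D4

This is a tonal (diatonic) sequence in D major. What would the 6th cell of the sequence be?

Taking 5-note groups, the heads are A3, C#4, E4, G4: the pattern moves up a 3rd.
Extending up a 3rd: B4 → D5.
From D5 the diatonic shape gives D5 B4 A4 D4 A4.

D5 B4 A4 D4 A4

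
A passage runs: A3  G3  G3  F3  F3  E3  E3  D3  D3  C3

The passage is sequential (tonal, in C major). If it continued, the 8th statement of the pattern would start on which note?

With a 2-note motive the entries are A3, G3, F3, E3, D3, each down a 2nd from the previous.
Extending the heads down a 2nd: C3 → B2 → A2.

A2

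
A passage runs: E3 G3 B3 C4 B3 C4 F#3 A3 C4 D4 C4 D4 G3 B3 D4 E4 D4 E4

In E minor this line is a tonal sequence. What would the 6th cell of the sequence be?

Unit = 6 notes; the statements start on E3, F#3, G3, moving up a 2nd each time.
Extending up a 2nd: A3 → B3 → C4.
From C4 the diatonic shape gives C4 E4 G4 A4 G4 A4.

C4 E4 G4 A4 G4 A4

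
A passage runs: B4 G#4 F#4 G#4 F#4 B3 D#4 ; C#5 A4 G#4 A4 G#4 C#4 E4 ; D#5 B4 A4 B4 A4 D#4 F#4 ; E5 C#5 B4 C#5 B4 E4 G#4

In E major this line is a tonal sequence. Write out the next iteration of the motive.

The 7-note cells begin on B4, C#5, D#5, E5 — each up a 2nd from the last.
Statement 5 starts on F#5 and keeps the same diatonic contour: F#5 D#5 C#5 D#5 C#5 F#4 A4.

F#5 D#5 C#5 D#5 C#5 F#4 A4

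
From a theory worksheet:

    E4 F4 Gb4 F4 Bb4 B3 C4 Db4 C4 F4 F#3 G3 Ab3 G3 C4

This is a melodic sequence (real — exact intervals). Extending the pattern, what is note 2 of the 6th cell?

The unit is 5 notes. Position-2 pitches of the 3 shown cells: F4, C4, G3.
Each moves down a 4th. Continuing: D3 → A2 → E2.

E2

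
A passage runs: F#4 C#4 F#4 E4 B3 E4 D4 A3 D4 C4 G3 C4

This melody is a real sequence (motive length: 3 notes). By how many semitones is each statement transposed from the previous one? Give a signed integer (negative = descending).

-2

Unit = 3 notes; the statements start on F#4, E4, D4, C4, moving down a 2nd each time.
Counting half-steps from F#4 to E4: -2.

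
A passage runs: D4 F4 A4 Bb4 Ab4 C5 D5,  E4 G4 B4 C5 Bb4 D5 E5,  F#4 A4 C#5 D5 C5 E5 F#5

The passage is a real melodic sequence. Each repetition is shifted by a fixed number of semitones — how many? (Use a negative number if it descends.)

2

With a 7-note motive the entries are D4, E4, F#4, each up a 2nd from the previous.
D4 to E4 spans +2 semitones.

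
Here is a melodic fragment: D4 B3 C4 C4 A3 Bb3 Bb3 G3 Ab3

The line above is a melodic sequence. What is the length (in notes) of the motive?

3

Try groups of 3 (3 cells in 9 notes):
D4 B3 C4 | C4 A3 Bb3 | Bb3 G3 Ab3
Each cell is the previous one down a 2nd — so the unit is 3 notes.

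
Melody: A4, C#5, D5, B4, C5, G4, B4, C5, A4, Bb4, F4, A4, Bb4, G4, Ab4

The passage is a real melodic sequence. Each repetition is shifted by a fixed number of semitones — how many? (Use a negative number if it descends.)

-2

Unit = 5 notes; the statements start on A4, G4, F4, moving down a 2nd each time.
Counting half-steps from A4 to G4: -2.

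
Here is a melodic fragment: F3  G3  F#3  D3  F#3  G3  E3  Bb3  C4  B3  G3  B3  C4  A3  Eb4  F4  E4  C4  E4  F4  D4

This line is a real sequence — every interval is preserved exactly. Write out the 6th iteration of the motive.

Gb5 Ab5 G5 Eb5 G5 Ab5 F5

Unit = 7 notes; the statements start on F3, Bb3, Eb4, moving up a 4th each time.
Continuing the starts: Ab4 → Db5 → Gb5.
So cell 6 is Gb5 Ab5 G5 Eb5 G5 Ab5 F5.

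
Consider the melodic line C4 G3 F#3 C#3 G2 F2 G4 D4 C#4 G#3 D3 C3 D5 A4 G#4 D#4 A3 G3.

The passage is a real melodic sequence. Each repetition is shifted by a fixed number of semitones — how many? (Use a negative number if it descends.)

Taking 6-note groups, the heads are C4, G4, D5: the pattern moves up a 5th.
C4→G4 is 67 − 60 = 7 semitones.

7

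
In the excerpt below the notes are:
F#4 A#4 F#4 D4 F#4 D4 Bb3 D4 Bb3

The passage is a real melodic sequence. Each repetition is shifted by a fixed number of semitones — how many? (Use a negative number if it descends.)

Taking 3-note groups, the heads are F#4, D4, Bb3: the pattern moves down a 3rd.
F#4→D4 is 62 − 66 = -4 semitones.

-4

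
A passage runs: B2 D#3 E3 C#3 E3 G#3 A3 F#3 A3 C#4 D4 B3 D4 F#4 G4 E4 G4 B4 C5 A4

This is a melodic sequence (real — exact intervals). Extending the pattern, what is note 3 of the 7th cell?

With 4-note cells, note 3 of each statement runs E3, A3, D4, G4, C5.
Carrying that up a 4th forward: F5 → Bb5.

Bb5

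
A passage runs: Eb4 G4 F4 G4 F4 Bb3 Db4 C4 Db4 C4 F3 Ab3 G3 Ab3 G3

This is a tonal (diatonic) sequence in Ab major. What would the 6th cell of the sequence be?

Db2 F2 Eb2 F2 Eb2

Taking 5-note groups, the heads are Eb4, Bb3, F3: the pattern moves down a 4th.
Extending down a 4th: C3 → G2 → Db2.
Statement 6 starts on Db2 and keeps the same diatonic contour: Db2 F2 Eb2 F2 Eb2.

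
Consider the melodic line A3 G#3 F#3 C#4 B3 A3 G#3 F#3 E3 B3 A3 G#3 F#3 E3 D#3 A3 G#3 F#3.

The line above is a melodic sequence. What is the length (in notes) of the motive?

6

18 notes total. Splitting into 3 groups of 6:
A3 G#3 F#3 C#4 B3 A3 | G#3 F#3 E3 B3 A3 G#3 | F#3 E3 D#3 A3 G#3 F#3
That's a consistent down a 2nd shift per cell, and no other grouping gives one.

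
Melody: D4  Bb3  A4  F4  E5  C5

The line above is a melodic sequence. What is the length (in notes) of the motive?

Try groups of 2 (3 cells in 6 notes):
D4 Bb3 | A4 F4 | E5 C5
Each cell is the previous one up a 5th — so the unit is 2 notes.

2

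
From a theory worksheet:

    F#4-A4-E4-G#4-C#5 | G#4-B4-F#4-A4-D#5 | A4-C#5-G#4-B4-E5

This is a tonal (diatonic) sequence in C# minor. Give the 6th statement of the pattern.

D#5 F#5 C#5 E5 A5

Unit = 5 notes; the statements start on F#4, G#4, A4, moving up a 2nd each time.
Extending up a 2nd: B4 → C#5 → D#5.
Statement 6 starts on D#5 and keeps the same diatonic contour: D#5 F#5 C#5 E5 A5.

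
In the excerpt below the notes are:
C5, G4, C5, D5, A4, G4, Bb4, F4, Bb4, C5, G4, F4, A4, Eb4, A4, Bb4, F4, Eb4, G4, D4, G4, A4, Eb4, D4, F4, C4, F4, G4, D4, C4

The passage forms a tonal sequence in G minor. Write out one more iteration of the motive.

The 6-note cells begin on C5, Bb4, A4, G4, F4 — each down a 2nd from the last.
So cell 6 is Eb4 Bb3 Eb4 F4 C4 Bb3.

Eb4 Bb3 Eb4 F4 C4 Bb3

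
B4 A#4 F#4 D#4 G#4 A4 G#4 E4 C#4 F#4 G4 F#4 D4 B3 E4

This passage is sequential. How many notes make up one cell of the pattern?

Try groups of 5 (3 cells in 15 notes):
B4 A#4 F#4 D#4 G#4 | A4 G#4 E4 C#4 F#4 | G4 F#4 D4 B3 E4
That's a consistent down a 2nd shift per cell, and no other grouping gives one.

5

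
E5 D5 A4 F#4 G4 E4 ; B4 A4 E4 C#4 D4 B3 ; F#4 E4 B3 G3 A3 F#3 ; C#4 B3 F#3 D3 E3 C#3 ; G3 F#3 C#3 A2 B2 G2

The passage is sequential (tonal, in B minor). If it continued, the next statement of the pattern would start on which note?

Taking 6-note groups, the heads are E5, B4, F#4, C#4, G3: the pattern moves down a 4th.
One more step down a 4th gives D3.

D3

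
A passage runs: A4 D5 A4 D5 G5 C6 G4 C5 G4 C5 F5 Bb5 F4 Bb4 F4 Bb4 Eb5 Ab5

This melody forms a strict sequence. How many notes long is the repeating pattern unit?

6

18 notes total. Splitting into 3 groups of 6:
A4 D5 A4 D5 G5 C6 | G4 C5 G4 C5 F5 Bb5 | F4 Bb4 F4 Bb4 Eb5 Ab5
Each cell is the previous one down a 2nd — so the unit is 6 notes.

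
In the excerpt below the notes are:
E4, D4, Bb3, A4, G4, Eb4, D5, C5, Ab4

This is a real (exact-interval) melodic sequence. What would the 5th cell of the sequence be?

C6 Bb5 Gb5

Taking 3-note groups, the heads are E4, A4, D5: the pattern moves up a 4th.
Continuing the starts: G5 → C6.
So cell 5 is C6 Bb5 Gb5.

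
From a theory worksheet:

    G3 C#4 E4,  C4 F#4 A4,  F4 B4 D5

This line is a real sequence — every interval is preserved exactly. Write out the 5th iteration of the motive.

With a 3-note motive the entries are G3, C4, F4, each up a 4th from the previous.
Carrying on: Bb4 → Eb5.
From Eb5 the exact shape gives Eb5 A5 C6.

Eb5 A5 C6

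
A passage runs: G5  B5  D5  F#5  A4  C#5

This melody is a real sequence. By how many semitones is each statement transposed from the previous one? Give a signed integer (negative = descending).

-5

The 2-note cells begin on G5, D5, A4 — each down a 4th from the last.
G5→D5 is 74 − 79 = -5 semitones.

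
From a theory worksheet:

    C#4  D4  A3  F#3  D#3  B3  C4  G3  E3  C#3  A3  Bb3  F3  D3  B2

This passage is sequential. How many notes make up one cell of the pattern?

5

15 notes total. Splitting into 3 groups of 5:
C#4 D4 A3 F#3 D#3 | B3 C4 G3 E3 C#3 | A3 Bb3 F3 D3 B2
Every group is a transposition down a 2nd of the one before; no shorter unit works.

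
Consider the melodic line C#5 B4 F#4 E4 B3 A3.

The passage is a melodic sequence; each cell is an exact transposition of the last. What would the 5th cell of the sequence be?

Taking 2-note groups, the heads are C#5, F#4, B3: the pattern moves down a 5th.
Continuing the starts: E3 → A2.
So cell 5 is A2 G2.

A2 G2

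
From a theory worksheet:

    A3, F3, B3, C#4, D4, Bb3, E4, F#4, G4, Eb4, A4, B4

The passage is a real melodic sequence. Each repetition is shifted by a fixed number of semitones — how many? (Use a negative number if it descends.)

With a 4-note motive the entries are A3, D4, G4, each up a 4th from the previous.
Counting half-steps from A3 to D4: 5.

5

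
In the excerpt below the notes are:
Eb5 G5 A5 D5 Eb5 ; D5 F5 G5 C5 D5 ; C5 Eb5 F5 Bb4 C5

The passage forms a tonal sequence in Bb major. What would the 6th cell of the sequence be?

G4 Bb4 C5 F4 G4

With a 5-note motive the entries are Eb5, D5, C5, each down a 2nd from the previous.
Carrying on: Bb4 → A4 → G4.
Statement 6 starts on G4 and keeps the same diatonic contour: G4 Bb4 C5 F4 G4.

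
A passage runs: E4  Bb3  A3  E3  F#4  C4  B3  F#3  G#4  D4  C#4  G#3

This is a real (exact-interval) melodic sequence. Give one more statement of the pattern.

A#4 E4 D#4 A#3

With a 4-note motive the entries are E4, F#4, G#4, each up a 2nd from the previous.
Statement 4 starts on A#4 and keeps the same exact contour: A#4 E4 D#4 A#3.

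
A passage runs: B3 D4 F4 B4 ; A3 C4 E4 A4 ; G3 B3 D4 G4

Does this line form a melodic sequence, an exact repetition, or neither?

sequence

Each 4-note cell is the previous one transposed down a 2nd.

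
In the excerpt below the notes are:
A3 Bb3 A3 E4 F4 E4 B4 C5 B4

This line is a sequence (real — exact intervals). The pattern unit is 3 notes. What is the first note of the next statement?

The 3-note cells begin on A3, E4, B4 — each up a 5th from the last.
The next head, up a 5th from B4, is F#5.

F#5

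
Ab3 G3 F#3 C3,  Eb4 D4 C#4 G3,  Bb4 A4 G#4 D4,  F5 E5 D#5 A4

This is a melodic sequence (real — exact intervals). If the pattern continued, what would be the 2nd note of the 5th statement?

With 4-note cells, note 2 of each statement runs G3, D4, A4, E5.
From E5, up a 5th gives B5.

B5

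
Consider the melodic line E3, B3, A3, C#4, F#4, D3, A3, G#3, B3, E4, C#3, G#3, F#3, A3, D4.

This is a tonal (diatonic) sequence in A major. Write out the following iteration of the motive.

With a 5-note motive the entries are E3, D3, C#3, each down a 2nd from the previous.
Statement 4 starts on B2 and keeps the same diatonic contour: B2 F#3 E3 G#3 C#4.

B2 F#3 E3 G#3 C#4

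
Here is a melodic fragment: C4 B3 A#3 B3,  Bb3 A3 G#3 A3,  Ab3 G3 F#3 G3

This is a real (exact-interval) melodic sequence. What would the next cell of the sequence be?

Taking 4-note groups, the heads are C4, Bb3, Ab3: the pattern moves down a 2nd.
Statement 4 starts on Gb3 and keeps the same exact contour: Gb3 F3 E3 F3.

Gb3 F3 E3 F3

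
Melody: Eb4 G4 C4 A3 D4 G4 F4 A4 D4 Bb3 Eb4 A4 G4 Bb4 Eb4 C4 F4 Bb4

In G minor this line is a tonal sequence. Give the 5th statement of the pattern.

Bb4 D5 G4 Eb4 A4 D5

With a 6-note motive the entries are Eb4, F4, G4, each up a 2nd from the previous.
Extending up a 2nd: A4 → Bb4.
So cell 5 is Bb4 D5 G4 Eb4 A4 D5.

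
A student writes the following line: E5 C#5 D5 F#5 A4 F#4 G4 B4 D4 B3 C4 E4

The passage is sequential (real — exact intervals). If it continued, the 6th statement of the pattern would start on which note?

Unit = 4 notes; the statements start on E5, A4, D4, moving down a 5th each time.
Continuing: G3 → C3 → F2. Statement 6 starts on F2.

F2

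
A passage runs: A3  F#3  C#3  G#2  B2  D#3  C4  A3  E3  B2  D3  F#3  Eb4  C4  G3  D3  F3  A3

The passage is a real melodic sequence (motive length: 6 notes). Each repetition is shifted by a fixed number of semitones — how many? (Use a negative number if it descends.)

3

Taking 6-note groups, the heads are A3, C4, Eb4: the pattern moves up a 3rd.
A3→C4 is 60 − 57 = 3 semitones.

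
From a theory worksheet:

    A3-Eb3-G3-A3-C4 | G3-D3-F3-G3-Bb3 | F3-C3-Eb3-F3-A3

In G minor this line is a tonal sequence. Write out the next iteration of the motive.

Eb3 Bb2 D3 Eb3 G3

Taking 5-note groups, the heads are A3, G3, F3: the pattern moves down a 2nd.
Statement 4 starts on Eb3 and keeps the same diatonic contour: Eb3 Bb2 D3 Eb3 G3.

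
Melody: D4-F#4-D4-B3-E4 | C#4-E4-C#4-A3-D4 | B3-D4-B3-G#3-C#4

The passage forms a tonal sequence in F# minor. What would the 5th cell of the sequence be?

G#3 B3 G#3 E3 A3

Taking 5-note groups, the heads are D4, C#4, B3: the pattern moves down a 2nd.
Carrying on: A3 → G#3.
So cell 5 is G#3 B3 G#3 E3 A3.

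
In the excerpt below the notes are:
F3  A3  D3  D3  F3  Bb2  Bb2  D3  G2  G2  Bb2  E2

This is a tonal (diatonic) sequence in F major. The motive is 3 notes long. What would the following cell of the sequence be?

E2 G2 C2

The 3-note cells begin on F3, D3, Bb2, G2 — each down a 3rd from the last.
So cell 5 is E2 G2 C2.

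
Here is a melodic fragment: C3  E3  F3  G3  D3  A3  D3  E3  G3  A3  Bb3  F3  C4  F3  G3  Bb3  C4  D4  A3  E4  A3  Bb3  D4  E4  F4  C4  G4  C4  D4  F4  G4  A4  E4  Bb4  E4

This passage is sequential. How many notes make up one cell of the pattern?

There are 35 notes; a 7-note unit gives 5 cells:
C3 E3 F3 G3 D3 A3 D3 | E3 G3 A3 Bb3 F3 C4 F3 | G3 Bb3 C4 D4 A3 E4 A3 | Bb3 D4 E4 F4 C4 G4 C4 | D4 F4 G4 A4 E4 Bb4 E4
Every group is a transposition up a 3rd of the one before; no shorter unit works.

7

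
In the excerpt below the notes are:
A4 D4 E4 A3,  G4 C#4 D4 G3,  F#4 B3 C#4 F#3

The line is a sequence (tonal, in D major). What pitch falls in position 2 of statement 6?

F#3

The unit is 4 notes. Position-2 pitches of the 3 shown cells: D4, C#4, B3.
Carrying that down a 2nd forward: A3 → G3 → F#3.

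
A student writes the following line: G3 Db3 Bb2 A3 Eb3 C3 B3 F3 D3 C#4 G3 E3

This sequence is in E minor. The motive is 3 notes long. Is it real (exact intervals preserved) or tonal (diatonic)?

Each cell has the same semitone pattern (-6, -3) — intervals are preserved exactly.
And Db3 lies outside E minor, so the sequence is real rather than tonal.

real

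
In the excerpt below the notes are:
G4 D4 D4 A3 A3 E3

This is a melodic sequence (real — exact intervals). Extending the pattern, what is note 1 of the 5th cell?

B2

The unit is 2 notes. Position-1 pitches of the 3 shown cells: G4, D4, A3.
Each moves down a 4th. Continuing: E3 → B2.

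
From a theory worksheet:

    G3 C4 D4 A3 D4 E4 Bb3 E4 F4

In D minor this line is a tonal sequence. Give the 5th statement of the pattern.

D4 G4 A4

With a 3-note motive the entries are G3, A3, Bb3, each up a 2nd from the previous.
Extending up a 2nd: C4 → D4.
From D4 the diatonic shape gives D4 G4 A4.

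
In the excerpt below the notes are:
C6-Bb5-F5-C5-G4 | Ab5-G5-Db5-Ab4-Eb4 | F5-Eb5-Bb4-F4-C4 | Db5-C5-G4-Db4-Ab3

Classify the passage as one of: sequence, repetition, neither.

Each 5-note cell is the previous one transposed down a 3rd.

sequence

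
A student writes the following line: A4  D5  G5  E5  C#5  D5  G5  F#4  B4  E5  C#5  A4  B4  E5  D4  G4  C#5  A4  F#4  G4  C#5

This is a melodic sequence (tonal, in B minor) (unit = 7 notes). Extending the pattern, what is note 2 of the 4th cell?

E4

The unit is 7 notes. Position-2 pitches of the 3 shown cells: D5, B4, G4.
Each moves down a 3rd; the next is E4.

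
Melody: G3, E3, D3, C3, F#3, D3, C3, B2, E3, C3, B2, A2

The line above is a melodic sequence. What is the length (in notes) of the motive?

12 notes total. Splitting into 3 groups of 4:
G3 E3 D3 C3 | F#3 D3 C3 B2 | E3 C3 B2 A2
That's a consistent down a 2nd shift per cell, and no other grouping gives one.

4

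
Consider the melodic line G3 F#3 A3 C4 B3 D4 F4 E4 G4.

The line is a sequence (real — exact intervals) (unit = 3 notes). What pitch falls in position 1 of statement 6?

With 3-note cells, note 1 of each statement runs G3, C4, F4.
Carrying that up a 4th forward: Bb4 → Eb5 → Ab5.

Ab5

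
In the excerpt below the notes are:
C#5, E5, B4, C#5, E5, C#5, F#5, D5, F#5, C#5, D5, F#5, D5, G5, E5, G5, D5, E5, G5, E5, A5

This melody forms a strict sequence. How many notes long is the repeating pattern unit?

21 notes total. Splitting into 3 groups of 7:
C#5 E5 B4 C#5 E5 C#5 F#5 | D5 F#5 C#5 D5 F#5 D5 G5 | E5 G5 D5 E5 G5 E5 A5
That's a consistent up a 2nd shift per cell, and no other grouping gives one.

7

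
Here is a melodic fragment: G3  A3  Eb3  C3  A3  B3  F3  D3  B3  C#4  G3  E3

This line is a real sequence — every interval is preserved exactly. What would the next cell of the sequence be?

C#4 D#4 A3 F#3

With a 4-note motive the entries are G3, A3, B3, each up a 2nd from the previous.
Statement 4 starts on C#4 and keeps the same exact contour: C#4 D#4 A3 F#3.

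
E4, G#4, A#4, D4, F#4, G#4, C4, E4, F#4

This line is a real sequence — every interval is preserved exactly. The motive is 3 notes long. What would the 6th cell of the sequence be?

Gb3 Bb3 C4

With a 3-note motive the entries are E4, D4, C4, each down a 2nd from the previous.
Extending down a 2nd: Bb3 → Ab3 → Gb3.
From Gb3 the exact shape gives Gb3 Bb3 C4.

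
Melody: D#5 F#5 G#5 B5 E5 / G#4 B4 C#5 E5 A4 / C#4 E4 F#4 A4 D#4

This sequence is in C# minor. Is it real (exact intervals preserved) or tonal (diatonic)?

tonal

Every note is diatonic to C# minor.
Cell 1 has -7 semitones from note 4 to 5, but cell 3 has -6 — the interval quality changes while the contour stays the same, which is the hallmark of a tonal sequence.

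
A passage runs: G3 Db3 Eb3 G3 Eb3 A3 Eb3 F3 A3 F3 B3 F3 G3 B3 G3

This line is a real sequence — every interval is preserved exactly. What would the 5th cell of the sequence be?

D#4 A3 B3 D#4 B3

With a 5-note motive the entries are G3, A3, B3, each up a 2nd from the previous.
Carrying on: C#4 → D#4.
So cell 5 is D#4 A3 B3 D#4 B3.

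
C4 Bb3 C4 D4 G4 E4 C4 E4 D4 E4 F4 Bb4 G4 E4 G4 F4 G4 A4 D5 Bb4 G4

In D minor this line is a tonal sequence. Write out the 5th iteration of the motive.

D5 C5 D5 E5 A5 F5 D5

Unit = 7 notes; the statements start on C4, E4, G4, moving up a 3rd each time.
Continuing the starts: Bb4 → D5.
Statement 5 starts on D5 and keeps the same diatonic contour: D5 C5 D5 E5 A5 F5 D5.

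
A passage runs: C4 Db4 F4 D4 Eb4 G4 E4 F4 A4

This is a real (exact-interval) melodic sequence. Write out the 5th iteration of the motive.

Taking 3-note groups, the heads are C4, D4, E4: the pattern moves up a 2nd.
Carrying on: F#4 → G#4.
So cell 5 is G#4 A4 C#5.

G#4 A4 C#5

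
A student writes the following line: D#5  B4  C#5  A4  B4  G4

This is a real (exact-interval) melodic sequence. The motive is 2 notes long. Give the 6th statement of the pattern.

With a 2-note motive the entries are D#5, C#5, B4, each down a 2nd from the previous.
Continuing the starts: A4 → G4 → F4.
From F4 the exact shape gives F4 Db4.

F4 Db4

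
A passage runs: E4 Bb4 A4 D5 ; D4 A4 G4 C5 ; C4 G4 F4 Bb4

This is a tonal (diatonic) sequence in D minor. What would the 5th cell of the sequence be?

A3 E4 D4 G4

The 4-note cells begin on E4, D4, C4 — each down a 2nd from the last.
Carrying on: Bb3 → A3.
Statement 5 starts on A3 and keeps the same diatonic contour: A3 E4 D4 G4.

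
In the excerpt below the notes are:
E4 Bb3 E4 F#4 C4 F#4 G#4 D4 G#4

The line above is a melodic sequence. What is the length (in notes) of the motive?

3

9 notes total. Splitting into 3 groups of 3:
E4 Bb3 E4 | F#4 C4 F#4 | G#4 D4 G#4
Every group is a transposition up a 2nd of the one before; no shorter unit works.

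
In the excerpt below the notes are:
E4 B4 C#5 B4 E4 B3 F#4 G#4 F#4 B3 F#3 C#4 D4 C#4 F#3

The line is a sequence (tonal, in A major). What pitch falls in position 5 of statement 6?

D2

With 5-note cells, note 5 of each statement runs E4, B3, F#3.
Extending down a 4th: C#3 → G#2 → D2.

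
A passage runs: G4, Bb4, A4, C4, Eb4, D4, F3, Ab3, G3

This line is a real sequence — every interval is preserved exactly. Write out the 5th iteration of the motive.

The 3-note cells begin on G4, C4, F3 — each down a 5th from the last.
Continuing the starts: Bb2 → Eb2.
From Eb2 the exact shape gives Eb2 Gb2 F2.

Eb2 Gb2 F2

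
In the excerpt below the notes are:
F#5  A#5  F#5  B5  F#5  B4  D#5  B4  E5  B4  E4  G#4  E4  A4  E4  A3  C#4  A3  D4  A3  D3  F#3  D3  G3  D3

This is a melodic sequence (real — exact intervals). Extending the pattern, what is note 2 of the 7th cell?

E2

Grouping in 5s, the 2nd note of each cell is A#5, D#5, G#4, C#4, F#3.
Each moves down a 5th. Continuing: B2 → E2.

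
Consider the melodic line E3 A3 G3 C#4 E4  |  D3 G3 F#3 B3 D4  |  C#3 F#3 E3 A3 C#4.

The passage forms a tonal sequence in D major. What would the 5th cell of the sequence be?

A2 D3 C#3 F#3 A3

Unit = 5 notes; the statements start on E3, D3, C#3, moving down a 2nd each time.
Carrying on: B2 → A2.
From A2 the diatonic shape gives A2 D3 C#3 F#3 A3.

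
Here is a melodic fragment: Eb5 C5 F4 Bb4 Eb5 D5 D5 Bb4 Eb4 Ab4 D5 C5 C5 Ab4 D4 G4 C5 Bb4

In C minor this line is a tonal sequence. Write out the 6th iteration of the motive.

Unit = 6 notes; the statements start on Eb5, D5, C5, moving down a 2nd each time.
Carrying on: Bb4 → Ab4 → G4.
So cell 6 is G4 Eb4 Ab3 D4 G4 F4.

G4 Eb4 Ab3 D4 G4 F4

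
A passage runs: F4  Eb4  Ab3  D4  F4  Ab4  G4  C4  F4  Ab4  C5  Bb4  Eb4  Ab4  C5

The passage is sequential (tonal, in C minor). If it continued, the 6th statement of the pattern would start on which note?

Bb5

Taking 5-note groups, the heads are F4, Ab4, C5: the pattern moves up a 3rd.
Extending the heads up a 3rd: Eb5 → G5 → Bb5.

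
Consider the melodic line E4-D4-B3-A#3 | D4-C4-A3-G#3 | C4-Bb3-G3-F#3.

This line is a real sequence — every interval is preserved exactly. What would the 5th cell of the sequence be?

Unit = 4 notes; the statements start on E4, D4, C4, moving down a 2nd each time.
Extending down a 2nd: Bb3 → Ab3.
Statement 5 starts on Ab3 and keeps the same exact contour: Ab3 Gb3 Eb3 D3.

Ab3 Gb3 Eb3 D3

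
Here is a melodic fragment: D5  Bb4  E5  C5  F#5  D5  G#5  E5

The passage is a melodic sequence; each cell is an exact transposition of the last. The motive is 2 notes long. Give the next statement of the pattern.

With a 2-note motive the entries are D5, E5, F#5, G#5, each up a 2nd from the previous.
From A#5 the exact shape gives A#5 F#5.

A#5 F#5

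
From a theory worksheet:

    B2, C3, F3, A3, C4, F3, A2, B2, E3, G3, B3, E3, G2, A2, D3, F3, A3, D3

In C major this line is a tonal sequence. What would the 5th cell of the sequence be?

E2 F2 B2 D3 F3 B2

The 6-note cells begin on B2, A2, G2 — each down a 2nd from the last.
Carrying on: F2 → E2.
From E2 the diatonic shape gives E2 F2 B2 D3 F3 B2.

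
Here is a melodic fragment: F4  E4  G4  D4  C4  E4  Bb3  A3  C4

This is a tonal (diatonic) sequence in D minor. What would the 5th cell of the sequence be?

Taking 3-note groups, the heads are F4, D4, Bb3: the pattern moves down a 3rd.
Continuing the starts: G3 → E3.
From E3 the diatonic shape gives E3 D3 F3.

E3 D3 F3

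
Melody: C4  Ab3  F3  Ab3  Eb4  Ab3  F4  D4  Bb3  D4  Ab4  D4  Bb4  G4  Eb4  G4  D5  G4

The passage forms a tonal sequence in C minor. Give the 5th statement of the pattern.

With a 6-note motive the entries are C4, F4, Bb4, each up a 4th from the previous.
Carrying on: Eb5 → Ab5.
So cell 5 is Ab5 F5 D5 F5 C6 F5.

Ab5 F5 D5 F5 C6 F5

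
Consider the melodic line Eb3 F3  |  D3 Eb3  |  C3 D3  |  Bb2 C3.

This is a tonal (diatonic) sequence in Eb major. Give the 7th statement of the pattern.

Unit = 2 notes; the statements start on Eb3, D3, C3, Bb2, moving down a 2nd each time.
Continuing the starts: Ab2 → G2 → F2.
So cell 7 is F2 G2.

F2 G2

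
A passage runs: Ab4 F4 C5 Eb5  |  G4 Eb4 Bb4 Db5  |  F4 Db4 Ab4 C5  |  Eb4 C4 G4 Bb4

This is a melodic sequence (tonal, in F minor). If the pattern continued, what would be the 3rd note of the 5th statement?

F4

Grouping in 4s, the 3rd note of each cell is C5, Bb4, Ab4, G4.
From G4, down a 2nd gives F4.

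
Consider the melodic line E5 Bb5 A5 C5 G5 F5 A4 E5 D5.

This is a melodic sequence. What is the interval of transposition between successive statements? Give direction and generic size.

down a 3rd

Taking 3-note groups, the heads are E5, C5, A4: the pattern moves down a 3rd.
E5 to C5 is down a 3rd.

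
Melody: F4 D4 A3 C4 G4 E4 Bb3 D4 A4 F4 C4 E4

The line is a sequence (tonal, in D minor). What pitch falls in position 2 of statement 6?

Grouping in 4s, the 2nd note of each cell is D4, E4, F4.
Each moves up a 2nd. Continuing: G4 → A4 → Bb4.

Bb4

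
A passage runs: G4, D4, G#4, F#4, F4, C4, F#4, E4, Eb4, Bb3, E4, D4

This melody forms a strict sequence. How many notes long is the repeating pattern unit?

4

Try groups of 4 (3 cells in 12 notes):
G4 D4 G#4 F#4 | F4 C4 F#4 E4 | Eb4 Bb3 E4 D4
Every group is a transposition down a 2nd of the one before; no shorter unit works.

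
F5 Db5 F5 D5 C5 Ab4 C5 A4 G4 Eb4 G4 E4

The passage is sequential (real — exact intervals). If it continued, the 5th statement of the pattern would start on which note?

With a 4-note motive the entries are F5, C5, G4, each down a 4th from the previous.
Extending the heads down a 4th: D4 → A3.

A3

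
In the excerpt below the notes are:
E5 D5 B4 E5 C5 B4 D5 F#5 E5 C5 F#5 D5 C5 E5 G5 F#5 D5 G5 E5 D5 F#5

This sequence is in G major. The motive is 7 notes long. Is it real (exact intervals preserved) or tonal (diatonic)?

tonal

Every note is diatonic to G major.
Cell 1 has -3 semitones from note 2 to 3, but cell 2 has -4 — the interval quality changes while the contour stays the same, which is the hallmark of a tonal sequence.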